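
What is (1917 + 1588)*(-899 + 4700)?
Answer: 13322505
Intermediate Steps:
(1917 + 1588)*(-899 + 4700) = 3505*3801 = 13322505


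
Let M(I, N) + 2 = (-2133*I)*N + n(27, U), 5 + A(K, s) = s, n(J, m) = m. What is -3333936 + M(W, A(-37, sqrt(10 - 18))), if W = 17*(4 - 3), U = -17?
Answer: -3152650 - 72522*I*sqrt(2) ≈ -3.1526e+6 - 1.0256e+5*I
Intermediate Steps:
A(K, s) = -5 + s
W = 17 (W = 17*1 = 17)
M(I, N) = -19 - 2133*I*N (M(I, N) = -2 + ((-2133*I)*N - 17) = -2 + (-2133*I*N - 17) = -2 + (-17 - 2133*I*N) = -19 - 2133*I*N)
-3333936 + M(W, A(-37, sqrt(10 - 18))) = -3333936 + (-19 - 2133*17*(-5 + sqrt(10 - 18))) = -3333936 + (-19 - 2133*17*(-5 + sqrt(-8))) = -3333936 + (-19 - 2133*17*(-5 + 2*I*sqrt(2))) = -3333936 + (-19 + (181305 - 72522*I*sqrt(2))) = -3333936 + (181286 - 72522*I*sqrt(2)) = -3152650 - 72522*I*sqrt(2)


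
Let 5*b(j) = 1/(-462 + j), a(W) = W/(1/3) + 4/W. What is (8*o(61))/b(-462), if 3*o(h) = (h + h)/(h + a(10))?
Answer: -7515200/457 ≈ -16445.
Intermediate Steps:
a(W) = 3*W + 4/W (a(W) = W/(1/3) + 4/W = W*3 + 4/W = 3*W + 4/W)
o(h) = 2*h/(3*(152/5 + h)) (o(h) = ((h + h)/(h + (3*10 + 4/10)))/3 = ((2*h)/(h + (30 + 4*(1/10))))/3 = ((2*h)/(h + (30 + 2/5)))/3 = ((2*h)/(h + 152/5))/3 = ((2*h)/(152/5 + h))/3 = (2*h/(152/5 + h))/3 = 2*h/(3*(152/5 + h)))
b(j) = 1/(5*(-462 + j))
(8*o(61))/b(-462) = (8*((10/3)*61/(152 + 5*61)))/((1/(5*(-462 - 462)))) = (8*((10/3)*61/(152 + 305)))/(((1/5)/(-924))) = (8*((10/3)*61/457))/(((1/5)*(-1/924))) = (8*((10/3)*61*(1/457)))/(-1/4620) = (8*(610/1371))*(-4620) = (4880/1371)*(-4620) = -7515200/457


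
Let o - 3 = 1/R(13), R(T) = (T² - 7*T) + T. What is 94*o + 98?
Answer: 34674/91 ≈ 381.03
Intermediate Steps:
R(T) = T² - 6*T
o = 274/91 (o = 3 + 1/(13*(-6 + 13)) = 3 + 1/(13*7) = 3 + 1/91 = 274/91 ≈ 3.0110)
94*o + 98 = 94*(274/91) + 98 = 25756/91 + 98 = 34674/91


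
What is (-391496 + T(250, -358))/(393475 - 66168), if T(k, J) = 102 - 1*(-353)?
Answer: -391041/327307 ≈ -1.1947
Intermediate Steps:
T(k, J) = 455 (T(k, J) = 102 + 353 = 455)
(-391496 + T(250, -358))/(393475 - 66168) = (-391496 + 455)/(393475 - 66168) = -391041/327307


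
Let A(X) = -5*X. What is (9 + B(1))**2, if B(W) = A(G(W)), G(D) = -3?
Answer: 576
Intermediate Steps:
B(W) = 15 (B(W) = -5*(-3) = 15)
(9 + B(1))**2 = (9 + 15)**2 = 24**2 = 576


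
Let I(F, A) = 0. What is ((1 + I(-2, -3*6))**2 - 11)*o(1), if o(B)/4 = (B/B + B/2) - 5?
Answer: 140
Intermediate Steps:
o(B) = -16 + 2*B (o(B) = 4*((B/B + B/2) - 5) = 4*((1 + B*(1/2)) - 5) = 4*((1 + B/2) - 5) = 4*(-4 + B/2) = -16 + 2*B)
((1 + I(-2, -3*6))**2 - 11)*o(1) = ((1 + 0)**2 - 11)*(-16 + 2*1) = (1**2 - 11)*(-16 + 2) = (1 - 11)*(-14) = -10*(-14) = 140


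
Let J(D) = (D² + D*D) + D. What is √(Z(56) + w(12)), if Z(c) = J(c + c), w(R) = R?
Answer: 2*√6303 ≈ 158.78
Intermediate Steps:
J(D) = D + 2*D² (J(D) = (D² + D²) + D = 2*D² + D = D + 2*D²)
Z(c) = 2*c*(1 + 4*c) (Z(c) = (c + c)*(1 + 2*(c + c)) = (2*c)*(1 + 2*(2*c)) = (2*c)*(1 + 4*c) = 2*c*(1 + 4*c))
√(Z(56) + w(12)) = √(2*56*(1 + 4*56) + 12) = √(2*56*(1 + 224) + 12) = √(2*56*225 + 12) = √(25200 + 12) = √25212 = 2*√6303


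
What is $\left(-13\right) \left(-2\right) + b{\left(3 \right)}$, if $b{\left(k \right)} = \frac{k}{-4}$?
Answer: $\frac{101}{4} \approx 25.25$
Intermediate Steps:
$b{\left(k \right)} = - \frac{k}{4}$ ($b{\left(k \right)} = k \left(- \frac{1}{4}\right) = - \frac{k}{4}$)
$\left(-13\right) \left(-2\right) + b{\left(3 \right)} = \left(-13\right) \left(-2\right) - \frac{3}{4} = 26 - \frac{3}{4} = \frac{101}{4}$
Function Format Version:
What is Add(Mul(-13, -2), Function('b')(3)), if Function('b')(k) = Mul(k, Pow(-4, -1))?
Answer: Rational(101, 4) ≈ 25.250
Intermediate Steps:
Function('b')(k) = Mul(Rational(-1, 4), k) (Function('b')(k) = Mul(k, Rational(-1, 4)) = Mul(Rational(-1, 4), k))
Add(Mul(-13, -2), Function('b')(3)) = Add(Mul(-13, -2), Mul(Rational(-1, 4), 3)) = Add(26, Rational(-3, 4)) = Rational(101, 4)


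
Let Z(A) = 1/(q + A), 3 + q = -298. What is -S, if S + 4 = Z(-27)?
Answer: 1313/328 ≈ 4.0031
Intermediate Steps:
q = -301 (q = -3 - 298 = -301)
Z(A) = 1/(-301 + A)
S = -1313/328 (S = -4 + 1/(-301 - 27) = -4 + 1/(-328) = -4 - 1/328 = -1313/328 ≈ -4.0031)
-S = -1*(-1313/328) = 1313/328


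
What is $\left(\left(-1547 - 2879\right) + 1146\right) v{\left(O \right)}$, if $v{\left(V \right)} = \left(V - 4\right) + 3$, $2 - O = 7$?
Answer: $19680$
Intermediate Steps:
$O = -5$ ($O = 2 - 7 = -5$)
$v{\left(V \right)} = -1 + V$ ($v{\left(V \right)} = \left(-4 + V\right) + 3 = -1 + V$)
$\left(\left(-1547 - 2879\right) + 1146\right) v{\left(O \right)} = \left(\left(-1547 - 2879\right) + 1146\right) \left(-1 - 5\right) = \left(-4426 + 1146\right) \left(-6\right) = \left(-3280\right) \left(-6\right) = 19680$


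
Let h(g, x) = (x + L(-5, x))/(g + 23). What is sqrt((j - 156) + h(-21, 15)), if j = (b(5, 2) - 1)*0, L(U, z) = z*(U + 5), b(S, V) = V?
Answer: 3*I*sqrt(66)/2 ≈ 12.186*I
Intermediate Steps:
L(U, z) = z*(5 + U)
j = 0 (j = (2 - 1)*0 = 1*0 = 0)
h(g, x) = x/(23 + g) (h(g, x) = (x + x*(5 - 5))/(g + 23) = (x + x*0)/(23 + g) = (x + 0)/(23 + g) = x/(23 + g))
sqrt((j - 156) + h(-21, 15)) = sqrt((0 - 156) + 15/(23 - 21)) = sqrt(-156 + 15/2) = sqrt(-297/2) = 3*I*sqrt(66)/2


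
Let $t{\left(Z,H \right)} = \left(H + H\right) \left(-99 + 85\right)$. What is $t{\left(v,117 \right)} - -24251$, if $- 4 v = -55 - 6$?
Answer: $20975$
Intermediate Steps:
$v = \frac{61}{4}$ ($v = - \frac{-55 - 6}{4} = \left(- \frac{1}{4}\right) \left(-61\right) = \frac{61}{4} \approx 15.25$)
$t{\left(Z,H \right)} = - 28 H$ ($t{\left(Z,H \right)} = 2 H \left(-14\right) = - 28 H$)
$t{\left(v,117 \right)} - -24251 = \left(-28\right) 117 - -24251 = -3276 + 24251 = 20975$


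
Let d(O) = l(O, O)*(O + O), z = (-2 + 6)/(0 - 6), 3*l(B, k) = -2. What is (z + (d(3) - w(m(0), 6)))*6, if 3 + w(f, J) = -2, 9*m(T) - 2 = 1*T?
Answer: 2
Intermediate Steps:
l(B, k) = -⅔ (l(B, k) = (⅓)*(-2) = -⅔)
z = -⅔ (z = 4/(-6) = 4*(-⅙) = -⅔ ≈ -0.66667)
m(T) = 2/9 + T/9 (m(T) = 2/9 + (1*T)/9 = 2/9 + T/9)
w(f, J) = -5 (w(f, J) = -3 - 2 = -5)
d(O) = -4*O/3 (d(O) = -2*(O + O)/3 = -4*O/3)
(z + (d(3) - w(m(0), 6)))*6 = (-⅔ + (-4/3*3 - 1*(-5)))*6 = (-⅔ + (-4 + 5))*6 = (-⅔ + 1)*6 = (⅓)*6 = 2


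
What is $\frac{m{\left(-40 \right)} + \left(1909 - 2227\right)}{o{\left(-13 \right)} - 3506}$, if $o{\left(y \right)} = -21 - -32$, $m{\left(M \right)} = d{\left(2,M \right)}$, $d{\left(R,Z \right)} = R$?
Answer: $\frac{316}{3495} \approx 0.090415$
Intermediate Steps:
$m{\left(M \right)} = 2$
$o{\left(y \right)} = 11$ ($o{\left(y \right)} = -21 + 32 = 11$)
$\frac{m{\left(-40 \right)} + \left(1909 - 2227\right)}{o{\left(-13 \right)} - 3506} = \frac{2 + \left(1909 - 2227\right)}{11 - 3506} = \frac{2 + \left(1909 - 2227\right)}{-3495} = \left(2 - 318\right) \left(- \frac{1}{3495}\right) = \left(-316\right) \left(- \frac{1}{3495}\right) = \frac{316}{3495}$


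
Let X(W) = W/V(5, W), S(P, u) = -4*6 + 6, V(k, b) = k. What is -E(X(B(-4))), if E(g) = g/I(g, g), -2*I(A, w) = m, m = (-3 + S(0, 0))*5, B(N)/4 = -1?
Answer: 8/525 ≈ 0.015238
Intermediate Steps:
S(P, u) = -18 (S(P, u) = -24 + 6 = -18)
B(N) = -4 (B(N) = 4*(-1) = -4)
X(W) = W/5
m = -105 (m = (-3 - 18)*5 = -21*5 = -105)
I(A, w) = 105/2 (I(A, w) = -½*(-105) = 105/2)
E(g) = 2*g/105 (E(g) = g/(105/2) = g*(2/105) = 2*g/105)
-E(X(B(-4))) = -2*(⅕)*(-4)/105 = -2*(-4)/(105*5) = -1*(-8/525) = 8/525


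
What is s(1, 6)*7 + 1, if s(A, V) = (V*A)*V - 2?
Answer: 239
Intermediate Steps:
s(A, V) = -2 + A*V² (s(A, V) = (A*V)*V - 2 = A*V² - 2 = -2 + A*V²)
s(1, 6)*7 + 1 = (-2 + 1*6²)*7 + 1 = (-2 + 1*36)*7 + 1 = (-2 + 36)*7 + 1 = 34*7 + 1 = 238 + 1 = 239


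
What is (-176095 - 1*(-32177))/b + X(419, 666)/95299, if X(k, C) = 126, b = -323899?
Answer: 13756052756/30867250801 ≈ 0.44565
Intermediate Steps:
(-176095 - 1*(-32177))/b + X(419, 666)/95299 = (-176095 - 1*(-32177))/(-323899) + 126/95299 = (-176095 + 32177)*(-1/323899) + 126*(1/95299) = -143918*(-1/323899) + 126/95299 = 143918/323899 + 126/95299 = 13756052756/30867250801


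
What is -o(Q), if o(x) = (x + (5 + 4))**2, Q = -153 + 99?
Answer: -2025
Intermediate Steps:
Q = -54
o(x) = (9 + x)**2 (o(x) = (x + 9)**2 = (9 + x)**2)
-o(Q) = -(9 - 54)**2 = -1*(-45)**2 = -1*2025 = -2025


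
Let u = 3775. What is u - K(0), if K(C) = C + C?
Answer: 3775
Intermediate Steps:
K(C) = 2*C
u - K(0) = 3775 - 2*0 = 3775 - 1*0 = 3775 + 0 = 3775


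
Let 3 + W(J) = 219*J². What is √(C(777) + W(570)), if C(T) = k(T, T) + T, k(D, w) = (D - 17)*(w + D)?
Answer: √72334914 ≈ 8505.0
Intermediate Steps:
k(D, w) = (-17 + D)*(D + w)
C(T) = -33*T + 2*T² (C(T) = (T² - 17*T - 17*T + T*T) + T = (T² - 17*T - 17*T + T²) + T = (-34*T + 2*T²) + T = -33*T + 2*T²)
W(J) = -3 + 219*J²
√(C(777) + W(570)) = √(777*(-33 + 2*777) + (-3 + 219*570²)) = √(777*(-33 + 1554) + (-3 + 219*324900)) = √(777*1521 + (-3 + 71153100)) = √(1181817 + 71153097) = √72334914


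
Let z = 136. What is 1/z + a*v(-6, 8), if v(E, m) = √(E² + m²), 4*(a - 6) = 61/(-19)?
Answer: 134319/2584 ≈ 51.981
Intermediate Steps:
a = 395/76 (a = 6 + (61/(-19))/4 = 6 + (61*(-1/19))/4 = 6 + (¼)*(-61/19) = 6 - 61/76 = 395/76 ≈ 5.1974)
1/z + a*v(-6, 8) = 1/136 + 395*√((-6)² + 8²)/76 = 1/136 + 395*√(36 + 64)/76 = 1/136 + 395*√100/76 = 1/136 + (395/76)*10 = 1/136 + 1975/38 = 134319/2584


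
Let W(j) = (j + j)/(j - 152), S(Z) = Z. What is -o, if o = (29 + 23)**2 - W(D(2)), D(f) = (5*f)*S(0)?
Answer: -2704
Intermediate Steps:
D(f) = 0 (D(f) = (5*f)*0 = 0)
W(j) = 2*j/(-152 + j) (W(j) = (2*j)/(-152 + j) = 2*j/(-152 + j))
o = 2704 (o = (29 + 23)**2 - 2*0/(-152 + 0) = 52**2 - 2*0/(-152) = 2704 - 2*0*(-1)/152 = 2704 - 1*0 = 2704 + 0 = 2704)
-o = -1*2704 = -2704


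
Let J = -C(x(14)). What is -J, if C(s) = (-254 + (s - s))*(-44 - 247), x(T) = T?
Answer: 73914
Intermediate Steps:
C(s) = 73914 (C(s) = (-254 + 0)*(-291) = -254*(-291) = 73914)
J = -73914 (J = -1*73914 = -73914)
-J = -1*(-73914) = 73914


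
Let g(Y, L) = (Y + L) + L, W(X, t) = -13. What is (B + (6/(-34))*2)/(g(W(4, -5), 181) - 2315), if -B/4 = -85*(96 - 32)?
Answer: -184957/16711 ≈ -11.068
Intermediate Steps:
g(Y, L) = Y + 2*L (g(Y, L) = (L + Y) + L = Y + 2*L)
B = 21760 (B = -(-340)*(96 - 32) = -(-340)*64 = -4*(-5440) = 21760)
(B + (6/(-34))*2)/(g(W(4, -5), 181) - 2315) = (21760 + (6/(-34))*2)/((-13 + 2*181) - 2315) = (21760 + (6*(-1/34))*2)/((-13 + 362) - 2315) = (21760 - 3/17*2)/(349 - 2315) = (21760 - 6/17)/(-1966) = (369914/17)*(-1/1966) = -184957/16711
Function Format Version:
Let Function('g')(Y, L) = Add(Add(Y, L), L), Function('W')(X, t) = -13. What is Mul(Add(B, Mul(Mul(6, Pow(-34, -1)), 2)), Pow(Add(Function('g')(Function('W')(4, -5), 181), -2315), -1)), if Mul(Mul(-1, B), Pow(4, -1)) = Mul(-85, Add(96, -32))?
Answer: Rational(-184957, 16711) ≈ -11.068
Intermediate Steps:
Function('g')(Y, L) = Add(Y, Mul(2, L)) (Function('g')(Y, L) = Add(Add(L, Y), L) = Add(Y, Mul(2, L)))
B = 21760 (B = Mul(-4, Mul(-85, Add(96, -32))) = Mul(-4, Mul(-85, 64)) = Mul(-4, -5440) = 21760)
Mul(Add(B, Mul(Mul(6, Pow(-34, -1)), 2)), Pow(Add(Function('g')(Function('W')(4, -5), 181), -2315), -1)) = Mul(Add(21760, Mul(Mul(6, Pow(-34, -1)), 2)), Pow(Add(Add(-13, Mul(2, 181)), -2315), -1)) = Mul(Add(21760, Mul(Mul(6, Rational(-1, 34)), 2)), Pow(Add(Add(-13, 362), -2315), -1)) = Mul(Add(21760, Mul(Rational(-3, 17), 2)), Pow(Add(349, -2315), -1)) = Mul(Add(21760, Rational(-6, 17)), Pow(-1966, -1)) = Mul(Rational(369914, 17), Rational(-1, 1966)) = Rational(-184957, 16711)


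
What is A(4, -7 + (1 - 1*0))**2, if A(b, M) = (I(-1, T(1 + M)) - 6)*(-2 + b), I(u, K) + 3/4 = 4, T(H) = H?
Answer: 121/4 ≈ 30.250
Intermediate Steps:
I(u, K) = 13/4 (I(u, K) = -3/4 + 4 = 13/4)
A(b, M) = 11/2 - 11*b/4 (A(b, M) = (13/4 - 6)*(-2 + b) = -11*(-2 + b)/4 = 11/2 - 11*b/4)
A(4, -7 + (1 - 1*0))**2 = (11/2 - 11/4*4)**2 = (11/2 - 11)**2 = (-11/2)**2 = 121/4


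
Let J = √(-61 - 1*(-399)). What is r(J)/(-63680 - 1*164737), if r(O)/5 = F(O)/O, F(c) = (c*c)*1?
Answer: -65*√2/228417 ≈ -0.00040244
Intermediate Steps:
F(c) = c² (F(c) = c²*1 = c²)
J = 13*√2 (J = √(-61 + 399) = √338 = 13*√2 ≈ 18.385)
r(O) = 5*O (r(O) = 5*(O²/O) = 5*O)
r(J)/(-63680 - 1*164737) = (5*(13*√2))/(-63680 - 1*164737) = (65*√2)/(-63680 - 164737) = (65*√2)/(-228417) = (65*√2)*(-1/228417) = -65*√2/228417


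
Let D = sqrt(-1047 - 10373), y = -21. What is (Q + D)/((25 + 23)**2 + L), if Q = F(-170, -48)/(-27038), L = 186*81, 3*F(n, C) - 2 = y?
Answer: 19/1408950180 + I*sqrt(2855)/8685 ≈ 1.3485e-8 + 0.0061522*I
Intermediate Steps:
F(n, C) = -19/3 (F(n, C) = 2/3 + (1/3)*(-21) = 2/3 - 7 = -19/3)
L = 15066
Q = 19/81114 (Q = -19/3/(-27038) = -19/3*(-1/27038) = 19/81114 ≈ 0.00023424)
D = 2*I*sqrt(2855) (D = sqrt(-11420) = 2*I*sqrt(2855) ≈ 106.86*I)
(Q + D)/((25 + 23)**2 + L) = (19/81114 + 2*I*sqrt(2855))/((25 + 23)**2 + 15066) = (19/81114 + 2*I*sqrt(2855))/(48**2 + 15066) = (19/81114 + 2*I*sqrt(2855))/(2304 + 15066) = (19/81114 + 2*I*sqrt(2855))/17370 = (19/81114 + 2*I*sqrt(2855))*(1/17370) = 19/1408950180 + I*sqrt(2855)/8685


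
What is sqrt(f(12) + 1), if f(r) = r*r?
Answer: sqrt(145) ≈ 12.042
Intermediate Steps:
f(r) = r**2
sqrt(f(12) + 1) = sqrt(12**2 + 1) = sqrt(144 + 1) = sqrt(145)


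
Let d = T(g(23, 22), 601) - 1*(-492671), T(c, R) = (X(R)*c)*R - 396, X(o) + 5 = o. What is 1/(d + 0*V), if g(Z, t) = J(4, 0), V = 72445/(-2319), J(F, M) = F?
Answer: 1/1925059 ≈ 5.1946e-7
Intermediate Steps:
X(o) = -5 + o
V = -72445/2319 (V = 72445*(-1/2319) = -72445/2319 ≈ -31.240)
g(Z, t) = 4
T(c, R) = -396 + R*c*(-5 + R) (T(c, R) = ((-5 + R)*c)*R - 396 = (c*(-5 + R))*R - 396 = R*c*(-5 + R) - 396 = -396 + R*c*(-5 + R))
d = 1925059 (d = (-396 + 601*4*(-5 + 601)) - 1*(-492671) = (-396 + 601*4*596) + 492671 = (-396 + 1432784) + 492671 = 1432388 + 492671 = 1925059)
1/(d + 0*V) = 1/(1925059 + 0*(-72445/2319)) = 1/(1925059 + 0) = 1/1925059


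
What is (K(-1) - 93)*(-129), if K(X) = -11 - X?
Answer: 13287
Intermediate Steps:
(K(-1) - 93)*(-129) = ((-11 - 1*(-1)) - 93)*(-129) = ((-11 + 1) - 93)*(-129) = (-10 - 93)*(-129) = -103*(-129) = 13287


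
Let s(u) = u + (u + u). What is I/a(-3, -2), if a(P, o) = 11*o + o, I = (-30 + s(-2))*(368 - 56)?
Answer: 468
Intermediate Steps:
s(u) = 3*u (s(u) = u + 2*u = 3*u)
I = -11232 (I = (-30 + 3*(-2))*(368 - 56) = (-30 - 6)*312 = -36*312 = -11232)
a(P, o) = 12*o
I/a(-3, -2) = -11232/(12*(-2)) = -11232/(-24) = -11232*(-1/24) = 468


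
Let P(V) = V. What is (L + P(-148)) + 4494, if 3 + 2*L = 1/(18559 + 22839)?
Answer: 359707223/82796 ≈ 4344.5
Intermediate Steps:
L = -124193/82796 (L = -3/2 + 1/(2*(18559 + 22839)) = -3/2 + (1/2)/41398 = -3/2 + (1/2)*(1/41398) = -3/2 + 1/82796 = -124193/82796 ≈ -1.5000)
(L + P(-148)) + 4494 = (-124193/82796 - 148) + 4494 = -12378001/82796 + 4494 = 359707223/82796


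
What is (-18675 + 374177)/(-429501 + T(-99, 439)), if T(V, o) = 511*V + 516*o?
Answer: -177751/126783 ≈ -1.4020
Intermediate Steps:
(-18675 + 374177)/(-429501 + T(-99, 439)) = (-18675 + 374177)/(-429501 + (511*(-99) + 516*439)) = 355502/(-429501 + (-50589 + 226524)) = 355502/(-429501 + 175935) = 355502/(-253566) = 355502*(-1/253566) = -177751/126783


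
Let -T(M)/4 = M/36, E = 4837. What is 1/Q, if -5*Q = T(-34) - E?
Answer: 45/43499 ≈ 0.0010345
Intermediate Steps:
T(M) = -M/9 (T(M) = -4*M/36 = -M/9)
Q = 43499/45 (Q = -(-⅑*(-34) - 1*4837)/5 = -(34/9 - 4837)/5 = -⅕*(-43499/9) = 43499/45 ≈ 966.64)
1/Q = 1/(43499/45) = 45/43499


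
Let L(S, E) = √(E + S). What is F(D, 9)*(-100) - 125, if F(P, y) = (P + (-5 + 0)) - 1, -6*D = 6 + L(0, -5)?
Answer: 575 + 50*I*√5/3 ≈ 575.0 + 37.268*I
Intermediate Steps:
D = -1 - I*√5/6 (D = -(6 + √(-5 + 0))/6 = -(6 + √(-5))/6 = -(6 + I*√5)/6 = -1 - I*√5/6 ≈ -1.0 - 0.37268*I)
F(P, y) = -6 + P (F(P, y) = (P - 5) - 1 = (-5 + P) - 1 = -6 + P)
F(D, 9)*(-100) - 125 = (-6 + (-1 - I*√5/6))*(-100) - 125 = (-7 - I*√5/6)*(-100) - 125 = (700 + 50*I*√5/3) - 125 = 575 + 50*I*√5/3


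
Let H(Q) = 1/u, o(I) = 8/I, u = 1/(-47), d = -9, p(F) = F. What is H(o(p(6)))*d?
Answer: 423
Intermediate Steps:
u = -1/47 ≈ -0.021277
H(Q) = -47 (H(Q) = 1/(-1/47) = -47)
H(o(p(6)))*d = -47*(-9) = 423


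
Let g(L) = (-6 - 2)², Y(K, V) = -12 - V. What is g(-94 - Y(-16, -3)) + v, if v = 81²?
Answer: 6625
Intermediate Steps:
v = 6561
g(L) = 64 (g(L) = (-8)² = 64)
g(-94 - Y(-16, -3)) + v = 64 + 6561 = 6625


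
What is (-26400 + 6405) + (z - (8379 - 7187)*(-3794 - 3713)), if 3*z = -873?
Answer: 8928058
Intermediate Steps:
z = -291 (z = (1/3)*(-873) = -291)
(-26400 + 6405) + (z - (8379 - 7187)*(-3794 - 3713)) = (-26400 + 6405) + (-291 - (8379 - 7187)*(-3794 - 3713)) = -19995 + (-291 - 1192*(-7507)) = -19995 + (-291 - 1*(-8948344)) = -19995 + (-291 + 8948344) = -19995 + 8948053 = 8928058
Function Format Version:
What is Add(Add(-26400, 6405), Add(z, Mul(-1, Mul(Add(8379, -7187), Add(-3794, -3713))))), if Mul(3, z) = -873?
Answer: 8928058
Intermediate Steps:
z = -291 (z = Mul(Rational(1, 3), -873) = -291)
Add(Add(-26400, 6405), Add(z, Mul(-1, Mul(Add(8379, -7187), Add(-3794, -3713))))) = Add(Add(-26400, 6405), Add(-291, Mul(-1, Mul(Add(8379, -7187), Add(-3794, -3713))))) = Add(-19995, Add(-291, Mul(-1, Mul(1192, -7507)))) = Add(-19995, Add(-291, Mul(-1, -8948344))) = Add(-19995, Add(-291, 8948344)) = Add(-19995, 8948053) = 8928058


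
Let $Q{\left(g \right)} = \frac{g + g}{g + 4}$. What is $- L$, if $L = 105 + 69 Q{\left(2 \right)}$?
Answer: $-151$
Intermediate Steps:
$Q{\left(g \right)} = \frac{2 g}{4 + g}$
$L = 151$ ($L = 105 + 69 \cdot 2 \cdot 2 \frac{1}{4 + 2} = 105 + 69 \cdot 2 \cdot 2 \cdot \frac{1}{6} = 105 + 69 \cdot \frac{2}{3} = 105 + 46 = 151$)
$- L = \left(-1\right) 151 = -151$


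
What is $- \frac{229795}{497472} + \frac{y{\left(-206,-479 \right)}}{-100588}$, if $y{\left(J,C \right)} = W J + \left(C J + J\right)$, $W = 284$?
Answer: $- \frac{10748897617}{12509928384} \approx -0.85923$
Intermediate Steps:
$y{\left(J,C \right)} = 285 J + C J$ ($y{\left(J,C \right)} = 284 J + \left(C J + J\right) = 284 J + \left(J + C J\right) = 285 J + C J$)
$- \frac{229795}{497472} + \frac{y{\left(-206,-479 \right)}}{-100588} = - \frac{229795}{497472} + \frac{\left(-206\right) \left(285 - 479\right)}{-100588} = \left(-229795\right) \frac{1}{497472} + \left(-206\right) \left(-194\right) \left(- \frac{1}{100588}\right) = - \frac{229795}{497472} + 39964 \left(- \frac{1}{100588}\right) = - \frac{229795}{497472} - \frac{9991}{25147} = - \frac{10748897617}{12509928384}$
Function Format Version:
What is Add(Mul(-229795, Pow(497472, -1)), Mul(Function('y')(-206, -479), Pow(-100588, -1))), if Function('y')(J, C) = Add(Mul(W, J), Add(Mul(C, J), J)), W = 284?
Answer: Rational(-10748897617, 12509928384) ≈ -0.85923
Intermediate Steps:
Function('y')(J, C) = Add(Mul(285, J), Mul(C, J)) (Function('y')(J, C) = Add(Mul(284, J), Add(Mul(C, J), J)) = Add(Mul(284, J), Add(J, Mul(C, J))) = Add(Mul(285, J), Mul(C, J)))
Add(Mul(-229795, Pow(497472, -1)), Mul(Function('y')(-206, -479), Pow(-100588, -1))) = Add(Mul(-229795, Pow(497472, -1)), Mul(Mul(-206, Add(285, -479)), Pow(-100588, -1))) = Add(Mul(-229795, Rational(1, 497472)), Mul(Mul(-206, -194), Rational(-1, 100588))) = Add(Rational(-229795, 497472), Mul(39964, Rational(-1, 100588))) = Add(Rational(-229795, 497472), Rational(-9991, 25147)) = Rational(-10748897617, 12509928384)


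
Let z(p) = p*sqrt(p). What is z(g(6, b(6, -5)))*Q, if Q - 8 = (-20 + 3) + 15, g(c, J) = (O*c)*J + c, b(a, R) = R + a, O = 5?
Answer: 1296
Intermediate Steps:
g(c, J) = c + 5*J*c (g(c, J) = (5*c)*J + c = 5*J*c + c = c + 5*J*c)
z(p) = p**(3/2)
Q = 6 (Q = 8 + ((-20 + 3) + 15) = 8 + (-17 + 15) = 8 - 2 = 6)
z(g(6, b(6, -5)))*Q = (6*(1 + 5*(-5 + 6)))**(3/2)*6 = (6*(1 + 5*1))**(3/2)*6 = (6*(1 + 5))**(3/2)*6 = (6*6)**(3/2)*6 = 36**(3/2)*6 = 216*6 = 1296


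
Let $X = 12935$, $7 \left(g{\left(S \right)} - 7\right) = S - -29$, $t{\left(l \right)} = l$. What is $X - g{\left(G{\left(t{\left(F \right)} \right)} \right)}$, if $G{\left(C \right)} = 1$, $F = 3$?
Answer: $\frac{90466}{7} \approx 12924.0$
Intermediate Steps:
$g{\left(S \right)} = \frac{78}{7} + \frac{S}{7}$ ($g{\left(S \right)} = 7 + \frac{S - -29}{7} = 7 + \frac{S + 29}{7} = 7 + \frac{29 + S}{7} = 7 + \left(\frac{29}{7} + \frac{S}{7}\right) = \frac{78}{7} + \frac{S}{7}$)
$X - g{\left(G{\left(t{\left(F \right)} \right)} \right)} = 12935 - \left(\frac{78}{7} + \frac{1}{7} \cdot 1\right) = 12935 - \left(\frac{78}{7} + \frac{1}{7}\right) = 12935 - \frac{79}{7} = \frac{90466}{7}$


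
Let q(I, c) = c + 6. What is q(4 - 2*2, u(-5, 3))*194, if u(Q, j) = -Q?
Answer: 2134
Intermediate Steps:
q(I, c) = 6 + c
q(4 - 2*2, u(-5, 3))*194 = (6 - 1*(-5))*194 = (6 + 5)*194 = 11*194 = 2134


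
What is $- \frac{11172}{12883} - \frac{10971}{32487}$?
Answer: $- \frac{12930363}{10731539} \approx -1.2049$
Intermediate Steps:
$- \frac{11172}{12883} - \frac{10971}{32487} = \left(-11172\right) \frac{1}{12883} - \frac{3657}{10829} = - \frac{11172}{12883} - \frac{3657}{10829} = - \frac{12930363}{10731539}$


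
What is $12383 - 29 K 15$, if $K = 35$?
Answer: $-2842$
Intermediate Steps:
$12383 - 29 K 15 = 12383 - 29 \cdot 35 \cdot 15 = 12383 - 1015 \cdot 15 = 12383 - 15225 = -2842$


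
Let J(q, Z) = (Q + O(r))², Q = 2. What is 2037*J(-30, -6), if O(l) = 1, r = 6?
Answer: 18333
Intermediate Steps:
J(q, Z) = 9 (J(q, Z) = (2 + 1)² = 3² = 9)
2037*J(-30, -6) = 2037*9 = 18333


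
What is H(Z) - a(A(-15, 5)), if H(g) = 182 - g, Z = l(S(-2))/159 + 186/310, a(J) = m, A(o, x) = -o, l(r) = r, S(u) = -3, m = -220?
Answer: 106376/265 ≈ 401.42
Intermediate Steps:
a(J) = -220
Z = 154/265 (Z = -3/159 + 186/310 = -3*1/159 + 186*(1/310) = -1/53 + 3/5 = 154/265 ≈ 0.58113)
H(Z) - a(A(-15, 5)) = (182 - 1*154/265) - 1*(-220) = (182 - 154/265) + 220 = 48076/265 + 220 = 106376/265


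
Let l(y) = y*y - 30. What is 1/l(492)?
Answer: 1/242034 ≈ 4.1317e-6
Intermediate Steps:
l(y) = -30 + y² (l(y) = y² - 30 = -30 + y²)
1/l(492) = 1/(-30 + 492²) = 1/(-30 + 242064) = 1/242034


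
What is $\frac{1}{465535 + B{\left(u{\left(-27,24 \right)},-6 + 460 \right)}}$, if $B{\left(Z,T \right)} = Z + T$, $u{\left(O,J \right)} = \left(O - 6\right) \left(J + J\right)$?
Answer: $\frac{1}{464405} \approx 2.1533 \cdot 10^{-6}$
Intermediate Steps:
$u{\left(O,J \right)} = 2 J \left(-6 + O\right)$ ($u{\left(O,J \right)} = \left(-6 + O\right) 2 J = 2 J \left(-6 + O\right)$)
$B{\left(Z,T \right)} = T + Z$
$\frac{1}{465535 + B{\left(u{\left(-27,24 \right)},-6 + 460 \right)}} = \frac{1}{465535 + \left(\left(-6 + 460\right) + 2 \cdot 24 \left(-6 - 27\right)\right)} = \frac{1}{465535 + \left(454 + 2 \cdot 24 \left(-33\right)\right)} = \frac{1}{465535 + \left(454 - 1584\right)} = \frac{1}{465535 - 1130} = \frac{1}{464405}$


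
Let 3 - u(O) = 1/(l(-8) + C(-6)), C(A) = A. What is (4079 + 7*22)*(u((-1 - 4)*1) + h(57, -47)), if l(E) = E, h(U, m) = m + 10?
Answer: -2010675/14 ≈ -1.4362e+5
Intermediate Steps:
h(U, m) = 10 + m
u(O) = 43/14 (u(O) = 3 - 1/(-8 - 6) = 3 - 1/(-14) = 3 - 1*(-1/14) = 3 + 1/14 = 43/14)
(4079 + 7*22)*(u((-1 - 4)*1) + h(57, -47)) = (4079 + 7*22)*(43/14 + (10 - 47)) = (4079 + 154)*(43/14 - 37) = 4233*(-475/14) = -2010675/14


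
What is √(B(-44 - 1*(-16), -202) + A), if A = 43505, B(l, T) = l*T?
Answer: √49161 ≈ 221.72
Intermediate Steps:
B(l, T) = T*l
√(B(-44 - 1*(-16), -202) + A) = √(-202*(-44 - 1*(-16)) + 43505) = √(-202*(-44 + 16) + 43505) = √(-202*(-28) + 43505) = √(5656 + 43505) = √49161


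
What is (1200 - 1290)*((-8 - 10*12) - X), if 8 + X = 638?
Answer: 68220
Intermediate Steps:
X = 630 (X = -8 + 638 = 630)
(1200 - 1290)*((-8 - 10*12) - X) = (1200 - 1290)*((-8 - 10*12) - 1*630) = -90*((-8 - 120) - 630) = -90*(-128 - 630) = -90*(-758) = 68220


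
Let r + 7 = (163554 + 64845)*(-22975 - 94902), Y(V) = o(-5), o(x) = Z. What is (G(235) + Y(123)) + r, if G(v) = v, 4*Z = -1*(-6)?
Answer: -53845977387/2 ≈ -2.6923e+10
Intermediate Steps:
Z = 3/2 (Z = (-1*(-6))/4 = (¼)*6 = 3/2 ≈ 1.5000)
o(x) = 3/2
Y(V) = 3/2
r = -26922988930 (r = -7 + (163554 + 64845)*(-22975 - 94902) = -7 + 228399*(-117877) = -7 - 26922988923 = -26922988930)
(G(235) + Y(123)) + r = (235 + 3/2) - 26922988930 = 473/2 - 26922988930 = -53845977387/2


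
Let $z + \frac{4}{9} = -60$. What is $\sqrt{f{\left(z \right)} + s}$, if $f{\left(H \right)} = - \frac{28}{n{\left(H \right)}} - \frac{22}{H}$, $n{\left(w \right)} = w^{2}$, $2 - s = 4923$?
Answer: $\frac{31 i \sqrt{378823}}{272} \approx 70.147 i$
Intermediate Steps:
$s = -4921$ ($s = 2 - 4923 = -4921$)
$z = - \frac{544}{9}$ ($z = - \frac{4}{9} - 60 = - \frac{544}{9} \approx -60.444$)
$f{\left(H \right)} = - \frac{28}{H^{2}} - \frac{22}{H}$
$\sqrt{f{\left(z \right)} + s} = \sqrt{\frac{2 \left(-14 - - \frac{5984}{9}\right)}{\frac{295936}{81}} - 4921} = \sqrt{2 \cdot \frac{81}{295936} \left(-14 + \frac{5984}{9}\right) - 4921} = \sqrt{2 \cdot \frac{81}{295936} \cdot \frac{5858}{9} - 4921} = \sqrt{\frac{26361}{73984} - 4921} = \sqrt{- \frac{364048903}{73984}} = \frac{31 i \sqrt{378823}}{272}$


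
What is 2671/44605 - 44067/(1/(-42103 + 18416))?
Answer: 46559369371216/44605 ≈ 1.0438e+9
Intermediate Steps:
2671/44605 - 44067/(1/(-42103 + 18416)) = 2671*(1/44605) - 44067/(1/(-23687)) = 2671/44605 - 44067/(-1/23687) = 2671/44605 - 44067*(-23687) = 2671/44605 + 1043815029 = 46559369371216/44605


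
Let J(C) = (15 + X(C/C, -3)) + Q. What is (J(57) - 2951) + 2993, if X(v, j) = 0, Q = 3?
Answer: 60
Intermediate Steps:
J(C) = 18 (J(C) = (15 + 0) + 3 = 15 + 3 = 18)
(J(57) - 2951) + 2993 = (18 - 2951) + 2993 = -2933 + 2993 = 60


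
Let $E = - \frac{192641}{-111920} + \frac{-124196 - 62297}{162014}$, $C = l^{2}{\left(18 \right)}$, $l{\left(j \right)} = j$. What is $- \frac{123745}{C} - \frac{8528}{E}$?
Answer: $- \frac{626597611764095}{40848665148} \approx -15339.0$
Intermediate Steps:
$C = 324$ ($C = 18^{2} = 324$)
$E = \frac{5169121207}{9066303440}$ ($E = \left(-192641\right) \left(- \frac{1}{111920}\right) - \frac{186493}{162014} = \frac{192641}{111920} - \frac{186493}{162014} = \frac{5169121207}{9066303440} \approx 0.57015$)
$- \frac{123745}{C} - \frac{8528}{E} = - \frac{123745}{324} - \frac{8528}{\frac{5169121207}{9066303440}} = \left(-123745\right) \frac{1}{324} - \frac{1885791115520}{126076127} = - \frac{123745}{324} - \frac{1885791115520}{126076127} = - \frac{626597611764095}{40848665148}$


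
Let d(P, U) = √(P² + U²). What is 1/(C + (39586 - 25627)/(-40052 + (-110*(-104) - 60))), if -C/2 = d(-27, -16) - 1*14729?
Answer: 24216537985024/713355747100916529 + 1644167168*√985/713355747100916529 ≈ 3.4020e-5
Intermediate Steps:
C = 29458 - 2*√985 (C = -2*(√((-27)² + (-16)²) - 1*14729) = -2*(√(729 + 256) - 14729) = -2*(√985 - 14729) = -2*(-14729 + √985) = 29458 - 2*√985 ≈ 29395.)
1/(C + (39586 - 25627)/(-40052 + (-110*(-104) - 60))) = 1/((29458 - 2*√985) + (39586 - 25627)/(-40052 + (-110*(-104) - 60))) = 1/((29458 - 2*√985) + 13959/(-40052 + (11440 - 60))) = 1/((29458 - 2*√985) + 13959/(-40052 + 11380)) = 1/((29458 - 2*√985) + 13959/(-28672)) = 1/((29458 - 2*√985) + 13959*(-1/28672)) = 1/((29458 - 2*√985) - 13959/28672) = 1/(844605817/28672 - 2*√985)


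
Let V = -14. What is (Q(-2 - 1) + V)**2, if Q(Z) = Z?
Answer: 289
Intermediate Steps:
(Q(-2 - 1) + V)**2 = ((-2 - 1) - 14)**2 = (-3 - 14)**2 = (-17)**2 = 289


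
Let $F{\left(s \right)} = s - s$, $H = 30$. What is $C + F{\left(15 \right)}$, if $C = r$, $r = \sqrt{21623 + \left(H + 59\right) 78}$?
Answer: $\sqrt{28565} \approx 169.01$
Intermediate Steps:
$F{\left(s \right)} = 0$
$r = \sqrt{28565}$ ($r = \sqrt{21623 + \left(30 + 59\right) 78} = \sqrt{21623 + 89 \cdot 78} = \sqrt{21623 + 6942} = \sqrt{28565} \approx 169.01$)
$C = \sqrt{28565} \approx 169.01$
$C + F{\left(15 \right)} = \sqrt{28565} + 0 = \sqrt{28565}$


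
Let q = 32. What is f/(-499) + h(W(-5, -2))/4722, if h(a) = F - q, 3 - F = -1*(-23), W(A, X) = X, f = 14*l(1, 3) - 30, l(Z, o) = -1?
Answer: 90910/1178139 ≈ 0.077164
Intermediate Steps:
f = -44 (f = 14*(-1) - 30 = -14 - 30 = -44)
F = -20 (F = 3 - (-1)*(-23) = 3 - 1*23 = 3 - 23 = -20)
h(a) = -52 (h(a) = -20 - 1*32 = -20 - 32 = -52)
f/(-499) + h(W(-5, -2))/4722 = -44/(-499) - 52/4722 = -44*(-1/499) - 52*1/4722 = 44/499 - 26/2361 = 90910/1178139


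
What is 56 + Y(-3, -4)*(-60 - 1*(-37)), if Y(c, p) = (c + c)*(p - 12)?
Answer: -2152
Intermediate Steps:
Y(c, p) = 2*c*(-12 + p) (Y(c, p) = (2*c)*(-12 + p) = 2*c*(-12 + p))
56 + Y(-3, -4)*(-60 - 1*(-37)) = 56 + (2*(-3)*(-12 - 4))*(-60 - 1*(-37)) = 56 + (2*(-3)*(-16))*(-60 + 37) = 56 + 96*(-23) = 56 - 2208 = -2152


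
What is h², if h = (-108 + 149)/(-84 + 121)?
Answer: 1681/1369 ≈ 1.2279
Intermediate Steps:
h = 41/37 ≈ 1.1081
h² = (41/37)² = 1681/1369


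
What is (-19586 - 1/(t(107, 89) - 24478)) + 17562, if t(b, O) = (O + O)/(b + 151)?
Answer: -6390927623/3157573 ≈ -2024.0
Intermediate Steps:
t(b, O) = 2*O/(151 + b) (t(b, O) = (2*O)/(151 + b) = 2*O/(151 + b))
(-19586 - 1/(t(107, 89) - 24478)) + 17562 = (-19586 - 1/(2*89/(151 + 107) - 24478)) + 17562 = (-19586 - 1/(2*89/258 - 24478)) + 17562 = (-19586 - 1/(2*89*(1/258) - 24478)) + 17562 = (-19586 - 1/(89/129 - 24478)) + 17562 = (-19586 - 1/(-3157573/129)) + 17562 = (-19586 - 1*(-129/3157573)) + 17562 = (-19586 + 129/3157573) + 17562 = -61844224649/3157573 + 17562 = -6390927623/3157573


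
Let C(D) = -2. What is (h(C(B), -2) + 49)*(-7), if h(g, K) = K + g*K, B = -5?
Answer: -357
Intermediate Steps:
h(g, K) = K + K*g
(h(C(B), -2) + 49)*(-7) = (-2*(1 - 2) + 49)*(-7) = (-2*(-1) + 49)*(-7) = (2 + 49)*(-7) = 51*(-7) = -357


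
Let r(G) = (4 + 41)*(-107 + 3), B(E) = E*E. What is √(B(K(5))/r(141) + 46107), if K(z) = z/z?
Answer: √28051498670/780 ≈ 214.73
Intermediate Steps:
K(z) = 1
B(E) = E²
r(G) = -4680 (r(G) = 45*(-104) = -4680)
√(B(K(5))/r(141) + 46107) = √(1²/(-4680) + 46107) = √(1*(-1/4680) + 46107) = √(-1/4680 + 46107) = √(215780759/4680) = √28051498670/780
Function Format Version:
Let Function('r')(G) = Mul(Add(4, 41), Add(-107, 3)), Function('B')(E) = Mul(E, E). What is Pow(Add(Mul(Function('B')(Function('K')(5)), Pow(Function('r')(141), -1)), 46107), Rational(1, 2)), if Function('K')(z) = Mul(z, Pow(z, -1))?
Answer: Mul(Rational(1, 780), Pow(28051498670, Rational(1, 2))) ≈ 214.73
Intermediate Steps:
Function('K')(z) = 1
Function('B')(E) = Pow(E, 2)
Function('r')(G) = -4680 (Function('r')(G) = Mul(45, -104) = -4680)
Pow(Add(Mul(Function('B')(Function('K')(5)), Pow(Function('r')(141), -1)), 46107), Rational(1, 2)) = Pow(Add(Mul(Pow(1, 2), Pow(-4680, -1)), 46107), Rational(1, 2)) = Pow(Add(Mul(1, Rational(-1, 4680)), 46107), Rational(1, 2)) = Pow(Add(Rational(-1, 4680), 46107), Rational(1, 2)) = Pow(Rational(215780759, 4680), Rational(1, 2)) = Mul(Rational(1, 780), Pow(28051498670, Rational(1, 2)))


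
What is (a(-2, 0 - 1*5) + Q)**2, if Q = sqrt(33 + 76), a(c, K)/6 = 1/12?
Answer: 437/4 + sqrt(109) ≈ 119.69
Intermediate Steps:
a(c, K) = 1/2 (a(c, K) = 6/12 = 6*(1/12) = 1/2)
Q = sqrt(109) ≈ 10.440
(a(-2, 0 - 1*5) + Q)**2 = (1/2 + sqrt(109))**2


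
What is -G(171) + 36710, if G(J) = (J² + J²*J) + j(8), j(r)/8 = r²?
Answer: -4993254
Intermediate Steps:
j(r) = 8*r²
G(J) = 512 + J² + J³ (G(J) = (J² + J²*J) + 8*8² = (J² + J³) + 8*64 = (J² + J³) + 512 = 512 + J² + J³)
-G(171) + 36710 = -(512 + 171² + 171³) + 36710 = -(512 + 29241 + 5000211) + 36710 = -1*5029964 + 36710 = -5029964 + 36710 = -4993254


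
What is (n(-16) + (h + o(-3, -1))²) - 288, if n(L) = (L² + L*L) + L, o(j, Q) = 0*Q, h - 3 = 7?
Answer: 308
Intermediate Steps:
h = 10 (h = 3 + 7 = 10)
o(j, Q) = 0
n(L) = L + 2*L² (n(L) = (L² + L²) + L = 2*L² + L = L + 2*L²)
(n(-16) + (h + o(-3, -1))²) - 288 = (-16*(1 + 2*(-16)) + (10 + 0)²) - 288 = (-16*(1 - 32) + 10²) - 288 = (-16*(-31) + 100) - 288 = (496 + 100) - 288 = 596 - 288 = 308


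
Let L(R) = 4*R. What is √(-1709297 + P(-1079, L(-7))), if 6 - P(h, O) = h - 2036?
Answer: 8*I*√26659 ≈ 1306.2*I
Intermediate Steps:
P(h, O) = 2042 - h (P(h, O) = 6 - (h - 2036) = 6 - (-2036 + h) = 6 + (2036 - h) = 2042 - h)
√(-1709297 + P(-1079, L(-7))) = √(-1709297 + (2042 - 1*(-1079))) = √(-1709297 + (2042 + 1079)) = √(-1709297 + 3121) = √(-1706176) = 8*I*√26659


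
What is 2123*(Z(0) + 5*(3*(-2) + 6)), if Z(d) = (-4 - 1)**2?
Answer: 53075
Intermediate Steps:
Z(d) = 25 (Z(d) = (-5)**2 = 25)
2123*(Z(0) + 5*(3*(-2) + 6)) = 2123*(25 + 5*(3*(-2) + 6)) = 2123*(25 + 5*(-6 + 6)) = 2123*(25 + 5*0) = 2123*(25 + 0) = 2123*25 = 53075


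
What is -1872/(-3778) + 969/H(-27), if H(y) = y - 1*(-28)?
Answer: 1831377/1889 ≈ 969.50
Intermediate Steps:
H(y) = 28 + y (H(y) = y + 28 = 28 + y)
-1872/(-3778) + 969/H(-27) = -1872/(-3778) + 969/(28 - 27) = -1872*(-1/3778) + 969/1 = 936/1889 + 969*1 = 936/1889 + 969 = 1831377/1889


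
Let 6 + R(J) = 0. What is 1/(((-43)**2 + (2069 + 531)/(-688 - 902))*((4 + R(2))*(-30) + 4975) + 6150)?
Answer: 3/27922895 ≈ 1.0744e-7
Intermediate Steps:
R(J) = -6 (R(J) = -6 + 0 = -6)
1/(((-43)**2 + (2069 + 531)/(-688 - 902))*((4 + R(2))*(-30) + 4975) + 6150) = 1/(((-43)**2 + (2069 + 531)/(-688 - 902))*((4 - 6)*(-30) + 4975) + 6150) = 1/((1849 + 2600/(-1590))*(-2*(-30) + 4975) + 6150) = 1/((1849 + 2600*(-1/1590))*(60 + 4975) + 6150) = 1/((1849 - 260/159)*5035 + 6150) = 1/((293731/159)*5035 + 6150) = 1/(27904445/3 + 6150) = 1/(27922895/3) = 3/27922895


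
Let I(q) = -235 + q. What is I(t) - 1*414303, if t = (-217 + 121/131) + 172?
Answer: -54310252/131 ≈ -4.1458e+5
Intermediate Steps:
t = -5774/131 (t = (-217 + 121*(1/131)) + 172 = (-217 + 121/131) + 172 = -28306/131 + 172 = -5774/131 ≈ -44.076)
I(t) - 1*414303 = (-235 - 5774/131) - 1*414303 = -36559/131 - 414303 = -54310252/131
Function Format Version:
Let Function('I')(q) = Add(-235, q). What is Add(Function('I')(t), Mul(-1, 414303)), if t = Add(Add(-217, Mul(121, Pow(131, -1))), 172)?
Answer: Rational(-54310252, 131) ≈ -4.1458e+5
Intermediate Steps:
t = Rational(-5774, 131) (t = Add(Add(-217, Mul(121, Rational(1, 131))), 172) = Add(Add(-217, Rational(121, 131)), 172) = Add(Rational(-28306, 131), 172) = Rational(-5774, 131) ≈ -44.076)
Add(Function('I')(t), Mul(-1, 414303)) = Add(Add(-235, Rational(-5774, 131)), Mul(-1, 414303)) = Add(Rational(-36559, 131), -414303) = Rational(-54310252, 131)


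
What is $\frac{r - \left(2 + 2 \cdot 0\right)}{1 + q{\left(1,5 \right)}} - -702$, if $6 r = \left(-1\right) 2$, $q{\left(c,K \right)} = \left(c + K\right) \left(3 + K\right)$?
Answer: $\frac{14741}{21} \approx 701.95$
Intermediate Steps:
$q{\left(c,K \right)} = \left(3 + K\right) \left(K + c\right)$ ($q{\left(c,K \right)} = \left(K + c\right) \left(3 + K\right) = \left(3 + K\right) \left(K + c\right)$)
$r = - \frac{1}{3}$ ($r = \frac{\left(-1\right) 2}{6} = \frac{1}{6} \left(-2\right) = - \frac{1}{3} \approx -0.33333$)
$\frac{r - \left(2 + 2 \cdot 0\right)}{1 + q{\left(1,5 \right)}} - -702 = \frac{- \frac{1}{3} - \left(2 + 2 \cdot 0\right)}{1 + \left(5^{2} + 3 \cdot 5 + 3 \cdot 1 + 5 \cdot 1\right)} - -702 = \frac{- \frac{1}{3} - 2}{1 + \left(25 + 15 + 3 + 5\right)} + 702 = \frac{- \frac{1}{3} + \left(-2 + 0\right)}{1 + 48} + 702 = \frac{- \frac{1}{3} - 2}{49} + 702 = \left(- \frac{7}{3}\right) \frac{1}{49} + 702 = - \frac{1}{21} + 702 = \frac{14741}{21}$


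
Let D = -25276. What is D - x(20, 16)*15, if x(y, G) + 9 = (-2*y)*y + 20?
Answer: -13441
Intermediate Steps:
x(y, G) = 11 - 2*y² (x(y, G) = -9 + ((-2*y)*y + 20) = -9 + (-2*y² + 20) = -9 + (20 - 2*y²) = 11 - 2*y²)
D - x(20, 16)*15 = -25276 - (11 - 2*20²)*15 = -25276 - (11 - 2*400)*15 = -25276 - (11 - 800)*15 = -25276 - (-789)*15 = -25276 - 1*(-11835) = -25276 + 11835 = -13441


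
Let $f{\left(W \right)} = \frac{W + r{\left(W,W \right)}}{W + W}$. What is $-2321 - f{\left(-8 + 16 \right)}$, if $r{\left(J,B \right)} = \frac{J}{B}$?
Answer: $- \frac{37145}{16} \approx -2321.6$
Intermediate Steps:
$f{\left(W \right)} = \frac{1 + W}{2 W}$ ($f{\left(W \right)} = \frac{W + \frac{W}{W}}{W + W} = \frac{W + 1}{2 W} = \left(1 + W\right) \frac{1}{2 W} = \frac{1 + W}{2 W}$)
$-2321 - f{\left(-8 + 16 \right)} = -2321 - \frac{1 + \left(-8 + 16\right)}{2 \left(-8 + 16\right)} = -2321 - \frac{1 + 8}{2 \cdot 8} = -2321 - \frac{1}{2} \cdot \frac{1}{8} \cdot 9 = -2321 - \frac{9}{16} = - \frac{37145}{16}$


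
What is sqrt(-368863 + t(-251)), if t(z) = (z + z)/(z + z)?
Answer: I*sqrt(368862) ≈ 607.34*I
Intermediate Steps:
t(z) = 1 (t(z) = (2*z)/((2*z)) = (2*z)*(1/(2*z)) = 1)
sqrt(-368863 + t(-251)) = sqrt(-368863 + 1) = sqrt(-368862) = I*sqrt(368862)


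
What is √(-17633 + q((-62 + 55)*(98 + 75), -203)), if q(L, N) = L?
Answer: 2*I*√4711 ≈ 137.27*I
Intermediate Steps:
√(-17633 + q((-62 + 55)*(98 + 75), -203)) = √(-17633 + (-62 + 55)*(98 + 75)) = √(-17633 - 7*173) = √(-17633 - 1211) = √(-18844) = 2*I*√4711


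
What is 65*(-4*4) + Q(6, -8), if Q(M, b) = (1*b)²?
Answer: -976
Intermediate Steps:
Q(M, b) = b²
65*(-4*4) + Q(6, -8) = 65*(-4*4) + (-8)² = 65*(-16) + 64 = -1040 + 64 = -976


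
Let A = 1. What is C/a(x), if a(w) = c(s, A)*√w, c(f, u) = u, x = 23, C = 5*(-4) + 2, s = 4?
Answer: -18*√23/23 ≈ -3.7533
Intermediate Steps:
C = -18 (C = -20 + 2 = -18)
a(w) = √w (a(w) = 1*√w = √w)
C/a(x) = -18*√23/23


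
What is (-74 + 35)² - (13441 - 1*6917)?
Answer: -5003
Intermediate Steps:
(-74 + 35)² - (13441 - 1*6917) = (-39)² - (13441 - 6917) = 1521 - 1*6524 = 1521 - 6524 = -5003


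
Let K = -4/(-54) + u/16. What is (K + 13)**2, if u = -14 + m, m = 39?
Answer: 39980329/186624 ≈ 214.23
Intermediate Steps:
u = 25 (u = -14 + 39 = 25)
K = 707/432 (K = -4/(-54) + 25/16 = -4*(-1/54) + 25*(1/16) = 2/27 + 25/16 = 707/432 ≈ 1.6366)
(K + 13)**2 = (707/432 + 13)**2 = (6323/432)**2 = 39980329/186624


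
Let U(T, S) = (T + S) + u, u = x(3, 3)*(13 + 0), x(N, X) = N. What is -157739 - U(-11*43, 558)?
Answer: -157863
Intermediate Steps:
u = 39 (u = 3*(13 + 0) = 3*13 = 39)
U(T, S) = 39 + S + T (U(T, S) = (T + S) + 39 = (S + T) + 39 = 39 + S + T)
-157739 - U(-11*43, 558) = -157739 - (39 + 558 - 11*43) = -157739 - (39 + 558 - 473) = -157739 - 1*124 = -157739 - 124 = -157863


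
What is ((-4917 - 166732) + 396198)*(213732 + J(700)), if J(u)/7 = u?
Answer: 49093596968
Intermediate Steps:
J(u) = 7*u
((-4917 - 166732) + 396198)*(213732 + J(700)) = ((-4917 - 166732) + 396198)*(213732 + 7*700) = (-171649 + 396198)*(213732 + 4900) = 224549*218632 = 49093596968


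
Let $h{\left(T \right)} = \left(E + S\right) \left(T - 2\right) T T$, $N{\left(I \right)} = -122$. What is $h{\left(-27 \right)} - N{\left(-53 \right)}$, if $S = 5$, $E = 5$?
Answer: $-211288$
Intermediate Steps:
$h{\left(T \right)} = T^{2} \left(-20 + 10 T\right)$ ($h{\left(T \right)} = \left(5 + 5\right) \left(T - 2\right) T T = 10 \left(-2 + T\right) T T = \left(-20 + 10 T\right) T T = T \left(-20 + 10 T\right) T = T^{2} \left(-20 + 10 T\right)$)
$h{\left(-27 \right)} - N{\left(-53 \right)} = 10 \left(-27\right)^{2} \left(-2 - 27\right) - -122 = 10 \cdot 729 \left(-29\right) + 122 = -211410 + 122 = -211288$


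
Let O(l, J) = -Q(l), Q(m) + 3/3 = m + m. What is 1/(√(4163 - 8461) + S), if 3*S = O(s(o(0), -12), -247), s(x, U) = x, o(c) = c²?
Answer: 3/38683 - 9*I*√4298/38683 ≈ 7.7553e-5 - 0.015253*I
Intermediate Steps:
Q(m) = -1 + 2*m (Q(m) = -1 + (m + m) = -1 + 2*m)
O(l, J) = 1 - 2*l (O(l, J) = -(-1 + 2*l) = 1 - 2*l)
S = ⅓ (S = (1 - 2*0²)/3 = (1 - 2*0)/3 = (1 + 0)/3 = (⅓)*1 = ⅓ ≈ 0.33333)
1/(√(4163 - 8461) + S) = 1/(√(4163 - 8461) + ⅓) = 1/(√(-4298) + ⅓) = 1/(I*√4298 + ⅓) = 1/(⅓ + I*√4298)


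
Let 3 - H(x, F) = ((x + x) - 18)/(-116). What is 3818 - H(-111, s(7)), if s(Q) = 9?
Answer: 110695/29 ≈ 3817.1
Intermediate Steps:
H(x, F) = 165/58 + x/58 (H(x, F) = 3 - ((x + x) - 18)/(-116) = 3 - (2*x - 18)*(-1)/116 = 3 - (-18 + 2*x)*(-1)/116 = 3 - (9/58 - x/58) = 3 + (-9/58 + x/58) = 165/58 + x/58)
3818 - H(-111, s(7)) = 3818 - (165/58 + (1/58)*(-111)) = 3818 - (165/58 - 111/58) = 3818 - 1*27/29 = 3818 - 27/29 = 110695/29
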